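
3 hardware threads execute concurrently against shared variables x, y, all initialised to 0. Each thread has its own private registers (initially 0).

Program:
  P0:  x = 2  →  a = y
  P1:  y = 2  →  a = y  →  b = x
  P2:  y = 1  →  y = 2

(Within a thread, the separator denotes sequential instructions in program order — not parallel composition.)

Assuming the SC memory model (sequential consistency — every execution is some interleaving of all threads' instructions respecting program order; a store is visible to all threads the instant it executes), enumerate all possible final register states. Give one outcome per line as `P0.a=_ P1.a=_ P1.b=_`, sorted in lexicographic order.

P0.a=0 P1.a=1 P1.b=2
P0.a=0 P1.a=2 P1.b=2
P0.a=1 P1.a=1 P1.b=0
P0.a=1 P1.a=1 P1.b=2
P0.a=1 P1.a=2 P1.b=0
P0.a=1 P1.a=2 P1.b=2
P0.a=2 P1.a=1 P1.b=0
P0.a=2 P1.a=1 P1.b=2
P0.a=2 P1.a=2 P1.b=0
P0.a=2 P1.a=2 P1.b=2

outcome vector order: (P0.a,P1.a,P1.b)
|SC outcomes| = 10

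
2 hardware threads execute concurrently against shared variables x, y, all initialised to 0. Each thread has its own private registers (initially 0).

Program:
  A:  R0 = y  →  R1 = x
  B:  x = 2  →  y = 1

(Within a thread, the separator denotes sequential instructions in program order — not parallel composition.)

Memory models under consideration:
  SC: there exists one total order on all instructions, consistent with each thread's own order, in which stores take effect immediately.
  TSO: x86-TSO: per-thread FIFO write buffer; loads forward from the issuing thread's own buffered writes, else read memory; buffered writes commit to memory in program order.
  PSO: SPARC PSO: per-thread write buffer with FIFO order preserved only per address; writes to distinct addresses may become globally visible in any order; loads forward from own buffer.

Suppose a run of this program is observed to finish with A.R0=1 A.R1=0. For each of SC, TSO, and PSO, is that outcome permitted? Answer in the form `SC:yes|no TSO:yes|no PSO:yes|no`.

SC:no TSO:no PSO:yes

outcome vector order: (A.R0,A.R1)
[SC] allowed = {<0 0> <0 2> <1 2>}
[TSO] allowed = {<0 0> <0 2> <1 2>}
[PSO] allowed = {<0 0> <0 2> <1 0> <1 2>}
target <1 0> ∈ {PSO}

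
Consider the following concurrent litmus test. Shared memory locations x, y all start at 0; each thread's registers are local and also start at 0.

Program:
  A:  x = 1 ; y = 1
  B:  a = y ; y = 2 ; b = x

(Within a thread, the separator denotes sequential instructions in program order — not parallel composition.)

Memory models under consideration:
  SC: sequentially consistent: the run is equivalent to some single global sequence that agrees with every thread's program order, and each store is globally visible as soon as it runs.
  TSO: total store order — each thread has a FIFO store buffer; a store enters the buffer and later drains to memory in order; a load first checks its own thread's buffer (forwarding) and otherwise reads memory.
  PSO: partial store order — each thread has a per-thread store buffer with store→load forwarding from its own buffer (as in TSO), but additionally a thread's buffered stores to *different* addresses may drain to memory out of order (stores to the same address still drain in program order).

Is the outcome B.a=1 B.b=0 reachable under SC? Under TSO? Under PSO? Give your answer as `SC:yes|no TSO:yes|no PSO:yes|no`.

outcome vector order: (B.a,B.b)
SC (3): 0/0, 0/1, 1/1
TSO (3): 0/0, 0/1, 1/1
PSO (4): 0/0, 0/1, 1/0, 1/1
target 1/0 ∈ {PSO}

SC:no TSO:no PSO:yes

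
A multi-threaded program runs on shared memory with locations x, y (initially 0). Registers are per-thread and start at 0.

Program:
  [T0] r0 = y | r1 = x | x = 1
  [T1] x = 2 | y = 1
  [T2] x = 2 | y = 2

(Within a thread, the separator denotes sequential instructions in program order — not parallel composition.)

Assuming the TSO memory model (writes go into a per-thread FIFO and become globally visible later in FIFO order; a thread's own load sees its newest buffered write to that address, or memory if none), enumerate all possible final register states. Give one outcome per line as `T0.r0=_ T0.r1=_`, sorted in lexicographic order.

outcome vector order: (T0.r0,T0.r1)
|TSO outcomes| = 4

T0.r0=0 T0.r1=0
T0.r0=0 T0.r1=2
T0.r0=1 T0.r1=2
T0.r0=2 T0.r1=2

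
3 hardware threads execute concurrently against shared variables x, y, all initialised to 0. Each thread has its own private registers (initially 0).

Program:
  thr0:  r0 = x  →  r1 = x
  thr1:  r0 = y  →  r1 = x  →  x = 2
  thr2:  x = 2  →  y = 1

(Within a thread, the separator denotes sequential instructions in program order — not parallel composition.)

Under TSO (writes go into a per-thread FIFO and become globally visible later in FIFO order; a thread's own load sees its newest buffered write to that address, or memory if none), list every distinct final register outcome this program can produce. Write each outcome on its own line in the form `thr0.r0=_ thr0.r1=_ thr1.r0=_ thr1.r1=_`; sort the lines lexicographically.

thr0.r0=0 thr0.r1=0 thr1.r0=0 thr1.r1=0
thr0.r0=0 thr0.r1=0 thr1.r0=0 thr1.r1=2
thr0.r0=0 thr0.r1=0 thr1.r0=1 thr1.r1=2
thr0.r0=0 thr0.r1=2 thr1.r0=0 thr1.r1=0
thr0.r0=0 thr0.r1=2 thr1.r0=0 thr1.r1=2
thr0.r0=0 thr0.r1=2 thr1.r0=1 thr1.r1=2
thr0.r0=2 thr0.r1=2 thr1.r0=0 thr1.r1=0
thr0.r0=2 thr0.r1=2 thr1.r0=0 thr1.r1=2
thr0.r0=2 thr0.r1=2 thr1.r0=1 thr1.r1=2

outcome vector order: (thr0.r0,thr0.r1,thr1.r0,thr1.r1)
|TSO outcomes| = 9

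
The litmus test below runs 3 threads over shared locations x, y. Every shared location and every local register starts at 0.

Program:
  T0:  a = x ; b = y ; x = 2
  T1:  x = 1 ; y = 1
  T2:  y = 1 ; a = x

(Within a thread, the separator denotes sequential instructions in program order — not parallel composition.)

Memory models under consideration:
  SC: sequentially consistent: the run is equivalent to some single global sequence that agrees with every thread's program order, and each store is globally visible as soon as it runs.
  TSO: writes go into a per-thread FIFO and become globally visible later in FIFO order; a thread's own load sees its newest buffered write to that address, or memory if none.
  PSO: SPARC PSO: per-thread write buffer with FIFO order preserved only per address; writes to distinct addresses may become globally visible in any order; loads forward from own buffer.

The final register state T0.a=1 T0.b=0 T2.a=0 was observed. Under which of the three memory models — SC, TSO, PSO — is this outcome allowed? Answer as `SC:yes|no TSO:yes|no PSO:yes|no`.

SC:no TSO:yes PSO:yes

outcome vector order: (T0.a,T0.b,T2.a)
[SC] allowed = {0/0/0; 0/0/1; 0/0/2; 0/1/0; 0/1/1; 0/1/2; 1/0/1; 1/0/2; 1/1/0; 1/1/1; 1/1/2}
[TSO] allowed = {0/0/0; 0/0/1; 0/0/2; 0/1/0; 0/1/1; 0/1/2; 1/0/0; 1/0/1; 1/0/2; 1/1/0; 1/1/1; 1/1/2}
[PSO] allowed = {0/0/0; 0/0/1; 0/0/2; 0/1/0; 0/1/1; 0/1/2; 1/0/0; 1/0/1; 1/0/2; 1/1/0; 1/1/1; 1/1/2}
target 1/0/0 ∈ {TSO,PSO}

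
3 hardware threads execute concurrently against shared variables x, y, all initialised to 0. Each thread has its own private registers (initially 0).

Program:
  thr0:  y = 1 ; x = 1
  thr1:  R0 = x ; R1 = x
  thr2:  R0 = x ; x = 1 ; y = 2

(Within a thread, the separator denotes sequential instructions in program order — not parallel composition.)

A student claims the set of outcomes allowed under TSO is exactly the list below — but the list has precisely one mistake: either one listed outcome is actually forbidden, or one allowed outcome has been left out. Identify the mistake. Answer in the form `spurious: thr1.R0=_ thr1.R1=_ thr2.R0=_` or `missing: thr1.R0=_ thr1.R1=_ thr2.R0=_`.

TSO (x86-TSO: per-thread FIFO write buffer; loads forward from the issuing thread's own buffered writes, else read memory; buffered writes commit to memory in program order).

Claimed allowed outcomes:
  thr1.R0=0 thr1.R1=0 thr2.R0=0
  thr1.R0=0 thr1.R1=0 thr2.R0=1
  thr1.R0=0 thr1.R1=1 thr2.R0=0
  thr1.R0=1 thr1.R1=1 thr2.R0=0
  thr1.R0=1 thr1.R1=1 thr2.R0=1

outcome vector order: (thr1.R0,thr1.R1,thr2.R0)
TSO: 6 outcomes — {<0 0 0>, <0 0 1>, <0 1 0>, <0 1 1>, <1 1 0>, <1 1 1>}
TSO∖claimed = {<0 1 1>}

missing: thr1.R0=0 thr1.R1=1 thr2.R0=1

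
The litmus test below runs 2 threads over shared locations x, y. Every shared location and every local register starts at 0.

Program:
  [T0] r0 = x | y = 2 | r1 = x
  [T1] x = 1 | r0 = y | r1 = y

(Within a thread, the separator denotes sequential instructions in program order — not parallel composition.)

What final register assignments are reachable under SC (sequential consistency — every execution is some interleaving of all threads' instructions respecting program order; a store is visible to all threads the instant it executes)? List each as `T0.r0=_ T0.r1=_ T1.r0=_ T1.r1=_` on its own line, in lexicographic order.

outcome vector order: (T0.r0,T0.r1,T1.r0,T1.r1)
|SC outcomes| = 7

T0.r0=0 T0.r1=0 T1.r0=2 T1.r1=2
T0.r0=0 T0.r1=1 T1.r0=0 T1.r1=0
T0.r0=0 T0.r1=1 T1.r0=0 T1.r1=2
T0.r0=0 T0.r1=1 T1.r0=2 T1.r1=2
T0.r0=1 T0.r1=1 T1.r0=0 T1.r1=0
T0.r0=1 T0.r1=1 T1.r0=0 T1.r1=2
T0.r0=1 T0.r1=1 T1.r0=2 T1.r1=2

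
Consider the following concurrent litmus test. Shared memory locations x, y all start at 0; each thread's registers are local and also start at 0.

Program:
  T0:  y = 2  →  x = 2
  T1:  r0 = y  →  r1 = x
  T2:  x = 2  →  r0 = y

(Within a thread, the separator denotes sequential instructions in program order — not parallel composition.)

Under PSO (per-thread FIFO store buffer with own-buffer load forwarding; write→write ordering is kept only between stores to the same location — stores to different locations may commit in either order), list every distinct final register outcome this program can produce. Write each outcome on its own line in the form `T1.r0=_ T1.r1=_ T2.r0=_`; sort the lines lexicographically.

T1.r0=0 T1.r1=0 T2.r0=0
T1.r0=0 T1.r1=0 T2.r0=2
T1.r0=0 T1.r1=2 T2.r0=0
T1.r0=0 T1.r1=2 T2.r0=2
T1.r0=2 T1.r1=0 T2.r0=0
T1.r0=2 T1.r1=0 T2.r0=2
T1.r0=2 T1.r1=2 T2.r0=0
T1.r0=2 T1.r1=2 T2.r0=2

outcome vector order: (T1.r0,T1.r1,T2.r0)
|PSO outcomes| = 8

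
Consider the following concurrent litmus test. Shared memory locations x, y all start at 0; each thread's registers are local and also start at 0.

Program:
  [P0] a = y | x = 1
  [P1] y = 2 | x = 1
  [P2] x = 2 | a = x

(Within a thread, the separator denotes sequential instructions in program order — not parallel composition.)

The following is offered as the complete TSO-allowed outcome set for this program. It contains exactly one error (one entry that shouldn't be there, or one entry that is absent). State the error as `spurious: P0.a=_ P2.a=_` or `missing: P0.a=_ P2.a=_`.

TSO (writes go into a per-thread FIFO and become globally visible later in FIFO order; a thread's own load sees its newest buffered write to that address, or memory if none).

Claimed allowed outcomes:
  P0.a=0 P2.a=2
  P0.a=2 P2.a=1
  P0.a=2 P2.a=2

missing: P0.a=0 P2.a=1

outcome vector order: (P0.a,P2.a)
[TSO] allowed = {0/1 0/2 2/1 2/2}
TSO∖claimed = {0/1}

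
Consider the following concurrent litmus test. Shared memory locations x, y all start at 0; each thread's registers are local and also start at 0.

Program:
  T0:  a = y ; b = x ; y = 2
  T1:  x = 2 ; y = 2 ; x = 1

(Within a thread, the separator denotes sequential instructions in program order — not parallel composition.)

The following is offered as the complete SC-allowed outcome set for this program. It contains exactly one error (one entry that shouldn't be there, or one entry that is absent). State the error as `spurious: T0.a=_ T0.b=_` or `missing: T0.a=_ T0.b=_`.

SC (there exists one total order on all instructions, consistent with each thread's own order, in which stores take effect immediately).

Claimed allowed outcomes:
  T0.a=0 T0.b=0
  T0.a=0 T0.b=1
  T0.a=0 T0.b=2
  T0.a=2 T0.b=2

missing: T0.a=2 T0.b=1

outcome vector order: (T0.a,T0.b)
[SC] allowed = {(0,0); (0,1); (0,2); (2,1); (2,2)}
SC∖claimed = {(2,1)}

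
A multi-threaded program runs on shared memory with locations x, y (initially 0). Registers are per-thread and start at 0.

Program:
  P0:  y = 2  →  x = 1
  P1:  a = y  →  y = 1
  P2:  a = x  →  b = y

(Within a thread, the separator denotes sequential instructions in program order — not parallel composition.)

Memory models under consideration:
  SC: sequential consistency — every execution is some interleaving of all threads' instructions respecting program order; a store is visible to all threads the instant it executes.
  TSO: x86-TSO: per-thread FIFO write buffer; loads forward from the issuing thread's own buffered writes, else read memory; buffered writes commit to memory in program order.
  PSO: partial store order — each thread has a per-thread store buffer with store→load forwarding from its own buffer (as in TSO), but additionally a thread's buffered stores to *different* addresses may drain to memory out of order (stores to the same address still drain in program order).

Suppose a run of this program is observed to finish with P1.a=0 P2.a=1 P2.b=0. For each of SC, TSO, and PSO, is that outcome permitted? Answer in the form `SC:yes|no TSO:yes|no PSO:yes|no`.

SC:no TSO:no PSO:yes

outcome vector order: (P1.a,P2.a,P2.b)
under SC → <0 0 0>; <0 0 1>; <0 0 2>; <0 1 1>; <0 1 2>; <2 0 0>; <2 0 1>; <2 0 2>; <2 1 1>; <2 1 2>
under TSO → <0 0 0>; <0 0 1>; <0 0 2>; <0 1 1>; <0 1 2>; <2 0 0>; <2 0 1>; <2 0 2>; <2 1 1>; <2 1 2>
under PSO → <0 0 0>; <0 0 1>; <0 0 2>; <0 1 0>; <0 1 1>; <0 1 2>; <2 0 0>; <2 0 1>; <2 0 2>; <2 1 0>; <2 1 1>; <2 1 2>
target <0 1 0> ∈ {PSO}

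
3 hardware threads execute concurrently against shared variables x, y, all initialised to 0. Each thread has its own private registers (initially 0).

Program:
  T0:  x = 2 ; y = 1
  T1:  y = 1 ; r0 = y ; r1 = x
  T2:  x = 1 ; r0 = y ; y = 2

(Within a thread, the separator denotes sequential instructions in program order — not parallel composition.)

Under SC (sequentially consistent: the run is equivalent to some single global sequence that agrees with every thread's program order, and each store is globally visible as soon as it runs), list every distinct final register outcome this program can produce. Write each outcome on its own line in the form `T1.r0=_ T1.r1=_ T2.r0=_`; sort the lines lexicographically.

T1.r0=1 T1.r1=0 T2.r0=1
T1.r0=1 T1.r1=1 T2.r0=0
T1.r0=1 T1.r1=1 T2.r0=1
T1.r0=1 T1.r1=2 T2.r0=0
T1.r0=1 T1.r1=2 T2.r0=1
T1.r0=2 T1.r1=1 T2.r0=0
T1.r0=2 T1.r1=1 T2.r0=1
T1.r0=2 T1.r1=2 T2.r0=0
T1.r0=2 T1.r1=2 T2.r0=1

outcome vector order: (T1.r0,T1.r1,T2.r0)
|SC outcomes| = 9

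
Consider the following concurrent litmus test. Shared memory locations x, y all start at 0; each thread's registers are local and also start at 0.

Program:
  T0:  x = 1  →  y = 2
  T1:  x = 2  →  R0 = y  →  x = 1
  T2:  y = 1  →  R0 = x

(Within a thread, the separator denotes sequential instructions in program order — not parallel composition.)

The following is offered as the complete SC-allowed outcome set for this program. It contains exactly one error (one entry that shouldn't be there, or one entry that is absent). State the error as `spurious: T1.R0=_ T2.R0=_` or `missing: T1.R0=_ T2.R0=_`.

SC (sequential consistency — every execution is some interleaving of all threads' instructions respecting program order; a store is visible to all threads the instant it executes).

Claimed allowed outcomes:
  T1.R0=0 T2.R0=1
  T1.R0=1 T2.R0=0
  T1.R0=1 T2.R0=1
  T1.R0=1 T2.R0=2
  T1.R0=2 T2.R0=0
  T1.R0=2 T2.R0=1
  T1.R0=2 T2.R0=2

outcome vector order: (T1.R0,T2.R0)
SC: 8 outcomes — {<0 1> <0 2> <1 0> <1 1> <1 2> <2 0> <2 1> <2 2>}
SC∖claimed = {<0 2>}

missing: T1.R0=0 T2.R0=2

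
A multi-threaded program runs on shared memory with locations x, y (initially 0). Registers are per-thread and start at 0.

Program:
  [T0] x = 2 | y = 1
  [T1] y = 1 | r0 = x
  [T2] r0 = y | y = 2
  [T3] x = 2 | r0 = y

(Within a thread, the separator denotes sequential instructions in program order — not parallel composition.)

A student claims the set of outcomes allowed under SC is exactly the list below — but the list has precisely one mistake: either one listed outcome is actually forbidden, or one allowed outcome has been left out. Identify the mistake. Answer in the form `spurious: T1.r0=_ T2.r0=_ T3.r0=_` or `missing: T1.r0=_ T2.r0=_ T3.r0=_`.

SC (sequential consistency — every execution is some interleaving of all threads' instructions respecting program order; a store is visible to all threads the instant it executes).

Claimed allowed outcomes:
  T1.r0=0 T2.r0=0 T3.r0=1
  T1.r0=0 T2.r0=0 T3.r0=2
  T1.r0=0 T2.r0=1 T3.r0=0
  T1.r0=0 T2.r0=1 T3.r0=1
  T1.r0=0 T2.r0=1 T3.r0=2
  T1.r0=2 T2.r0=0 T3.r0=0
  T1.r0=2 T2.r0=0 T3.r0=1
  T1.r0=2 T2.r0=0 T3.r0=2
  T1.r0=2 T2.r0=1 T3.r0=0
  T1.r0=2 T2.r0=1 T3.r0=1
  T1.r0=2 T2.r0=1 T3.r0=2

spurious: T1.r0=0 T2.r0=1 T3.r0=0

outcome vector order: (T1.r0,T2.r0,T3.r0)
SC (10): <0 0 1>; <0 0 2>; <0 1 1>; <0 1 2>; <2 0 0>; <2 0 1>; <2 0 2>; <2 1 0>; <2 1 1>; <2 1 2>
claimed∖SC = {<0 1 0>}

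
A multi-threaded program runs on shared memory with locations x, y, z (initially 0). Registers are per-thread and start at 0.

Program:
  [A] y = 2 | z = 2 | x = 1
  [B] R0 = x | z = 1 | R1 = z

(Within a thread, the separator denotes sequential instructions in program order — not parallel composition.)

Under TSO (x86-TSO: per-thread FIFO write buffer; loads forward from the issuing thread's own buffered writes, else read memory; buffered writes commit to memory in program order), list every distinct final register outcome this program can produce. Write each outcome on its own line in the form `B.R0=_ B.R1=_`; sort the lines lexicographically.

outcome vector order: (B.R0,B.R1)
|TSO outcomes| = 3

B.R0=0 B.R1=1
B.R0=0 B.R1=2
B.R0=1 B.R1=1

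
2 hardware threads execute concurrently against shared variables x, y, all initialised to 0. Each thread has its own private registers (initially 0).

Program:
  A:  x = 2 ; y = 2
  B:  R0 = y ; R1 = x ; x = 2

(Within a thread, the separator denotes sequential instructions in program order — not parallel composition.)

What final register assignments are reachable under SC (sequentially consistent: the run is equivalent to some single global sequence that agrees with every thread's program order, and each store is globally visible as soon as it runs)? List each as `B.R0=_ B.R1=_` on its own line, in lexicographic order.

B.R0=0 B.R1=0
B.R0=0 B.R1=2
B.R0=2 B.R1=2

outcome vector order: (B.R0,B.R1)
|SC outcomes| = 3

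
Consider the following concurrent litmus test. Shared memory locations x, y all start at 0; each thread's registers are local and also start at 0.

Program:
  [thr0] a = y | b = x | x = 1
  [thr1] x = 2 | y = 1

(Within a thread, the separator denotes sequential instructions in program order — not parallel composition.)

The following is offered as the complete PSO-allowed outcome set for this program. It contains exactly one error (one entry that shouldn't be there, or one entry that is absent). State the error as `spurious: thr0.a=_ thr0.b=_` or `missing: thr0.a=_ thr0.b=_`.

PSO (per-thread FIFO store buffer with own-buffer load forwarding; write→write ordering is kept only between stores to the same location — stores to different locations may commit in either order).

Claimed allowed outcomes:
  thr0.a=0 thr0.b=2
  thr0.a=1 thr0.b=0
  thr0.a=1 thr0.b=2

outcome vector order: (thr0.a,thr0.b)
under PSO → <0 0>; <0 2>; <1 0>; <1 2>
PSO∖claimed = {<0 0>}

missing: thr0.a=0 thr0.b=0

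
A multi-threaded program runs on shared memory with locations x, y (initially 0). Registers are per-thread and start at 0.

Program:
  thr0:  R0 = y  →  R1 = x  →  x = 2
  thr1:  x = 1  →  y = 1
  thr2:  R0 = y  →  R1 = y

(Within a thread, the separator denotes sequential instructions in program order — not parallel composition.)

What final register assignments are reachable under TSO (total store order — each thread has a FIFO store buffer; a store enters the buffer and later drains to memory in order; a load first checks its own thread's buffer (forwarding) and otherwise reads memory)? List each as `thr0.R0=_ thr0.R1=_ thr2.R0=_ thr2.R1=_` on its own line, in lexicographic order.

thr0.R0=0 thr0.R1=0 thr2.R0=0 thr2.R1=0
thr0.R0=0 thr0.R1=0 thr2.R0=0 thr2.R1=1
thr0.R0=0 thr0.R1=0 thr2.R0=1 thr2.R1=1
thr0.R0=0 thr0.R1=1 thr2.R0=0 thr2.R1=0
thr0.R0=0 thr0.R1=1 thr2.R0=0 thr2.R1=1
thr0.R0=0 thr0.R1=1 thr2.R0=1 thr2.R1=1
thr0.R0=1 thr0.R1=1 thr2.R0=0 thr2.R1=0
thr0.R0=1 thr0.R1=1 thr2.R0=0 thr2.R1=1
thr0.R0=1 thr0.R1=1 thr2.R0=1 thr2.R1=1

outcome vector order: (thr0.R0,thr0.R1,thr2.R0,thr2.R1)
|TSO outcomes| = 9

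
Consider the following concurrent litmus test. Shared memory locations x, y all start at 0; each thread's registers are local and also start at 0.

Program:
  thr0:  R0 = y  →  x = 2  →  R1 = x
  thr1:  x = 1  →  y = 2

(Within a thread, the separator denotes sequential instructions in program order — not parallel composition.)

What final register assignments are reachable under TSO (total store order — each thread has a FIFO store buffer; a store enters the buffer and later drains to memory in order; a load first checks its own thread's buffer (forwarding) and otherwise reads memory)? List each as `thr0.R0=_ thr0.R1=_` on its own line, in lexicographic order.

thr0.R0=0 thr0.R1=1
thr0.R0=0 thr0.R1=2
thr0.R0=2 thr0.R1=2

outcome vector order: (thr0.R0,thr0.R1)
|TSO outcomes| = 3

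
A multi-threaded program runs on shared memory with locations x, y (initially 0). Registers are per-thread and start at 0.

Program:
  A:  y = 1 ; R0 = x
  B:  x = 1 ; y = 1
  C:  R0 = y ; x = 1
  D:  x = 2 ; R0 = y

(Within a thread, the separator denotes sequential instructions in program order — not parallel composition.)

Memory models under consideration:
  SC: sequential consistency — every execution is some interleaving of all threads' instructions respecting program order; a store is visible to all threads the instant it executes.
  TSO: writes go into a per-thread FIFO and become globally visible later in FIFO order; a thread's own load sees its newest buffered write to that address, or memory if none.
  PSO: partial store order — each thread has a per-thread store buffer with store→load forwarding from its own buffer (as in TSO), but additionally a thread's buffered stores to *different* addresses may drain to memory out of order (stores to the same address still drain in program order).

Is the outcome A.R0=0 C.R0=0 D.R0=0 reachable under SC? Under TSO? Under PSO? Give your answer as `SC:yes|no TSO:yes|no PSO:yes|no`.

outcome vector order: (A.R0,C.R0,D.R0)
SC (10): <0 0 1> <0 1 1> <1 0 0> <1 0 1> <1 1 0> <1 1 1> <2 0 0> <2 0 1> <2 1 0> <2 1 1>
TSO (12): <0 0 0> <0 0 1> <0 1 0> <0 1 1> <1 0 0> <1 0 1> <1 1 0> <1 1 1> <2 0 0> <2 0 1> <2 1 0> <2 1 1>
PSO (12): <0 0 0> <0 0 1> <0 1 0> <0 1 1> <1 0 0> <1 0 1> <1 1 0> <1 1 1> <2 0 0> <2 0 1> <2 1 0> <2 1 1>
target <0 0 0> ∈ {TSO,PSO}

SC:no TSO:yes PSO:yes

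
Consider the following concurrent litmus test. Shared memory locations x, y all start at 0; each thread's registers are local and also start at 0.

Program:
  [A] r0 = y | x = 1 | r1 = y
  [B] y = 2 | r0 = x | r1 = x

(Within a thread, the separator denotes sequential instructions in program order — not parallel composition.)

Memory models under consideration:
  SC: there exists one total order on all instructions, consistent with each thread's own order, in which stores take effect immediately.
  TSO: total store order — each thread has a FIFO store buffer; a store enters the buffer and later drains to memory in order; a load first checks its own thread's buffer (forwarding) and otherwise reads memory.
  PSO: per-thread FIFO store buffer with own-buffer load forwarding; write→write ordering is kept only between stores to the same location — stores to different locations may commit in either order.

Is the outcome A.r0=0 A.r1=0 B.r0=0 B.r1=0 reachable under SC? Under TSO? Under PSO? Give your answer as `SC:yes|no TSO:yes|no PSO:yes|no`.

SC:no TSO:yes PSO:yes

outcome vector order: (A.r0,A.r1,B.r0,B.r1)
under SC → 0011 0200 0201 0211 2200 2201 2211
under TSO → 0000 0001 0011 0200 0201 0211 2200 2201 2211
under PSO → 0000 0001 0011 0200 0201 0211 2200 2201 2211
target 0000 ∈ {TSO,PSO}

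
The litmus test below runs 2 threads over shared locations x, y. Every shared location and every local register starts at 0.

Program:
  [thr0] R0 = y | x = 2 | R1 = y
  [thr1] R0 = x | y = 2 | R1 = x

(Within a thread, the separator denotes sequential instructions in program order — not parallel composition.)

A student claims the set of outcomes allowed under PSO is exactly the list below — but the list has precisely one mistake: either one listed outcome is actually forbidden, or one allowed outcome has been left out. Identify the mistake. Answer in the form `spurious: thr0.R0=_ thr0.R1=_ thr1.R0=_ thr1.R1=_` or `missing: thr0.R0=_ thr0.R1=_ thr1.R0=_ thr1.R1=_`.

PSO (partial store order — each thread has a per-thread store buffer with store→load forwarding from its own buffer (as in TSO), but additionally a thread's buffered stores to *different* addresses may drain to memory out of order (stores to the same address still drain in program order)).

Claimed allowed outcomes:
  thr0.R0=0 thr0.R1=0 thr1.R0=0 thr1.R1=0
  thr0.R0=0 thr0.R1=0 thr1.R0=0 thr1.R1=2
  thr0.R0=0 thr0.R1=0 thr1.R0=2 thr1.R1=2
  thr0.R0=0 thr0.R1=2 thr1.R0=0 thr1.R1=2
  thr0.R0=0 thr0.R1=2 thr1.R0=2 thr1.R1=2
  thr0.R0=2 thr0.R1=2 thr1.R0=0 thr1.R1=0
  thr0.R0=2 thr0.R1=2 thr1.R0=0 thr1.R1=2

outcome vector order: (thr0.R0,thr0.R1,thr1.R0,thr1.R1)
PSO (8): (0,0,0,0), (0,0,0,2), (0,0,2,2), (0,2,0,0), (0,2,0,2), (0,2,2,2), (2,2,0,0), (2,2,0,2)
PSO∖claimed = {(0,2,0,0)}

missing: thr0.R0=0 thr0.R1=2 thr1.R0=0 thr1.R1=0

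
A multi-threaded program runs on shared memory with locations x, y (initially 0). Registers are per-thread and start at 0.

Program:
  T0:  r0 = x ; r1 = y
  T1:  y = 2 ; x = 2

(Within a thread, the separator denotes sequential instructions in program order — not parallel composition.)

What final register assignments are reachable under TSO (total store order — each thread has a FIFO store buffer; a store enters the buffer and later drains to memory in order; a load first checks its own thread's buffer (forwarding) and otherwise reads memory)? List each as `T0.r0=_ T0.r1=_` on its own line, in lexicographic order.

outcome vector order: (T0.r0,T0.r1)
|TSO outcomes| = 3

T0.r0=0 T0.r1=0
T0.r0=0 T0.r1=2
T0.r0=2 T0.r1=2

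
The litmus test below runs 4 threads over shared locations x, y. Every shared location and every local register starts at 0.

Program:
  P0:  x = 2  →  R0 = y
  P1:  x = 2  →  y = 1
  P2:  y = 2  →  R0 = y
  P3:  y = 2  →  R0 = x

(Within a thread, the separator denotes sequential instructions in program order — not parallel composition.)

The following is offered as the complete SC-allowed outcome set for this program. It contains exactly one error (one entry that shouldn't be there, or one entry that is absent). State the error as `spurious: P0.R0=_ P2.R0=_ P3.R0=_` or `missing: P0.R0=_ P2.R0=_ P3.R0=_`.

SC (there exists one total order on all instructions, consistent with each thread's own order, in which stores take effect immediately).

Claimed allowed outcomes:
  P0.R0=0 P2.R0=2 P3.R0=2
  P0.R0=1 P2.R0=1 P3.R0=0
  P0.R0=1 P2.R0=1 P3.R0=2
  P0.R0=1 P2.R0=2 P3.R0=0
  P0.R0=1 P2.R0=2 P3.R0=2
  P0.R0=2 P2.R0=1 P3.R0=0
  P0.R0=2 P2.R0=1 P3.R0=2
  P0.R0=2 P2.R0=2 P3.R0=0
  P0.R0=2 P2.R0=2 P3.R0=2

outcome vector order: (P0.R0,P2.R0,P3.R0)
under SC → <0 1 2> <0 2 2> <1 1 0> <1 1 2> <1 2 0> <1 2 2> <2 1 0> <2 1 2> <2 2 0> <2 2 2>
SC∖claimed = {<0 1 2>}

missing: P0.R0=0 P2.R0=1 P3.R0=2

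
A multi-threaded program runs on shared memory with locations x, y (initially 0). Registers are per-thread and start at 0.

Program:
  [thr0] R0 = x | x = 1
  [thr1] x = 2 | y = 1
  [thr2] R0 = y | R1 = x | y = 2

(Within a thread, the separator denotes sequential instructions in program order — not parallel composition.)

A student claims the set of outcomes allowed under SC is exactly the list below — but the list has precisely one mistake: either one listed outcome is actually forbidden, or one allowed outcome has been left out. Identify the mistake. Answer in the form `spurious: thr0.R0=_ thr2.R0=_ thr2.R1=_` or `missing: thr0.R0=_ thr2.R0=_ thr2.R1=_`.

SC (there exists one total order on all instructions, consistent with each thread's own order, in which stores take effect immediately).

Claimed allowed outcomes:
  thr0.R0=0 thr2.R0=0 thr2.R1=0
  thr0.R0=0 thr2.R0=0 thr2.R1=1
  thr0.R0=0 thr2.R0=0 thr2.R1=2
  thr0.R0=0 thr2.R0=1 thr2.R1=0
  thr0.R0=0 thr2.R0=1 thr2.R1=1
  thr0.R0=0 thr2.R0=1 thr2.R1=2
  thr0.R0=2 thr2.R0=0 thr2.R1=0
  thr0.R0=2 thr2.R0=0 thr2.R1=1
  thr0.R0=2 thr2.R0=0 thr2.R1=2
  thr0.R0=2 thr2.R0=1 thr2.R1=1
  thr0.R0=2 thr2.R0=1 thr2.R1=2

spurious: thr0.R0=0 thr2.R0=1 thr2.R1=0

outcome vector order: (thr0.R0,thr2.R0,thr2.R1)
SC: 10 outcomes — {<0 0 0>; <0 0 1>; <0 0 2>; <0 1 1>; <0 1 2>; <2 0 0>; <2 0 1>; <2 0 2>; <2 1 1>; <2 1 2>}
claimed∖SC = {<0 1 0>}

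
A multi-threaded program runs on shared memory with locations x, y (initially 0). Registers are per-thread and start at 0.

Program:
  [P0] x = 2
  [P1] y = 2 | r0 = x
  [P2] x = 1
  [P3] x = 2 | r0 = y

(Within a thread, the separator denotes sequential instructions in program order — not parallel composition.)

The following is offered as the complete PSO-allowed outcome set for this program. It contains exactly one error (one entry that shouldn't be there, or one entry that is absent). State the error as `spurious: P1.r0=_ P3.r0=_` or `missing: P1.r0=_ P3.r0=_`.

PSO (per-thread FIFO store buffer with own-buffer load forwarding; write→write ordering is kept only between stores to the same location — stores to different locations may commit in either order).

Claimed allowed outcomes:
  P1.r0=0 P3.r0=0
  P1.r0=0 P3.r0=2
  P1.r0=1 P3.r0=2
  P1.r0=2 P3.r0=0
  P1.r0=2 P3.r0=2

outcome vector order: (P1.r0,P3.r0)
PSO (6): (0,0), (0,2), (1,0), (1,2), (2,0), (2,2)
PSO∖claimed = {(1,0)}

missing: P1.r0=1 P3.r0=0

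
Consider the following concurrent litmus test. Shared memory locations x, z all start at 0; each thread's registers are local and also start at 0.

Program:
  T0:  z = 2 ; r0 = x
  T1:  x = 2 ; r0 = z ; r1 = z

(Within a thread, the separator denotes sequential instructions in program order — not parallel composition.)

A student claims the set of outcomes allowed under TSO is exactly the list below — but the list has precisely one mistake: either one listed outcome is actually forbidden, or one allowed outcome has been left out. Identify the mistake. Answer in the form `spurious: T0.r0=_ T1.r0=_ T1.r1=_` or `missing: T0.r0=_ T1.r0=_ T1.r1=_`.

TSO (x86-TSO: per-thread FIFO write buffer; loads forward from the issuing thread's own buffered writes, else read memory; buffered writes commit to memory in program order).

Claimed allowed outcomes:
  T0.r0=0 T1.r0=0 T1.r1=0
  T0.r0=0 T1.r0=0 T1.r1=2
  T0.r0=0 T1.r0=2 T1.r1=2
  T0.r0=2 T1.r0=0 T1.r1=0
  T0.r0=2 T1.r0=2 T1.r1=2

outcome vector order: (T0.r0,T1.r0,T1.r1)
TSO (6): 0/0/0 0/0/2 0/2/2 2/0/0 2/0/2 2/2/2
TSO∖claimed = {2/0/2}

missing: T0.r0=2 T1.r0=0 T1.r1=2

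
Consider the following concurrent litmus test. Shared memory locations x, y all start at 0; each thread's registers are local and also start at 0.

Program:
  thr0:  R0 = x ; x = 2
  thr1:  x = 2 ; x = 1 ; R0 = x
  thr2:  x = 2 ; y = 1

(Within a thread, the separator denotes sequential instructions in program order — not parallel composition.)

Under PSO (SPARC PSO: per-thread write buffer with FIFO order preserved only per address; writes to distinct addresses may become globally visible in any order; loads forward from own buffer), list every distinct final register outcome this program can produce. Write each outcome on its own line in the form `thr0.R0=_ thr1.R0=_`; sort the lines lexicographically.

outcome vector order: (thr0.R0,thr1.R0)
|PSO outcomes| = 6

thr0.R0=0 thr1.R0=1
thr0.R0=0 thr1.R0=2
thr0.R0=1 thr1.R0=1
thr0.R0=1 thr1.R0=2
thr0.R0=2 thr1.R0=1
thr0.R0=2 thr1.R0=2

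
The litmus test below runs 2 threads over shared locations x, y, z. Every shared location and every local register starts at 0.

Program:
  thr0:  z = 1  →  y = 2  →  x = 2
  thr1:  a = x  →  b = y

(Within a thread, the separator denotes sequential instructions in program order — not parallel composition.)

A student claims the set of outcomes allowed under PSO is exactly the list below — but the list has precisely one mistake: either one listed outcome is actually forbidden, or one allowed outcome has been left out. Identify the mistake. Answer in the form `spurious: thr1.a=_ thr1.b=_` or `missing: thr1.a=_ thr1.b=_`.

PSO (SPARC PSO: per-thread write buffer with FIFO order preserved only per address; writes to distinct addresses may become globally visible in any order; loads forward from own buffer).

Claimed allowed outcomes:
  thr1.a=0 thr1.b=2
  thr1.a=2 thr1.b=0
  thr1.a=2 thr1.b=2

outcome vector order: (thr1.a,thr1.b)
PSO: 4 outcomes — {0/0; 0/2; 2/0; 2/2}
PSO∖claimed = {0/0}

missing: thr1.a=0 thr1.b=0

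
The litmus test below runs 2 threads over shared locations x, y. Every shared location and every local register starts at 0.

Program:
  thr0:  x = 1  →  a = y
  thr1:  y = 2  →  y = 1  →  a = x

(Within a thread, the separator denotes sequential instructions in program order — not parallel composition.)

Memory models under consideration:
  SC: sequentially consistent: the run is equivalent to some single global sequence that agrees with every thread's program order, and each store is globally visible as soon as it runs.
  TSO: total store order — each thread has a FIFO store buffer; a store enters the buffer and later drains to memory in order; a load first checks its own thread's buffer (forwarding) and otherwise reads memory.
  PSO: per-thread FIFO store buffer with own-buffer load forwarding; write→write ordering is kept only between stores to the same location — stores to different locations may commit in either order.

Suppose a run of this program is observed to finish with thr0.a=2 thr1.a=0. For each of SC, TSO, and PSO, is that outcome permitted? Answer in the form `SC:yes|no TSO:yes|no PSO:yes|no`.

outcome vector order: (thr0.a,thr1.a)
SC: 4 outcomes — {<0 1> <1 0> <1 1> <2 1>}
TSO: 6 outcomes — {<0 0> <0 1> <1 0> <1 1> <2 0> <2 1>}
PSO: 6 outcomes — {<0 0> <0 1> <1 0> <1 1> <2 0> <2 1>}
target <2 0> ∈ {TSO,PSO}

SC:no TSO:yes PSO:yes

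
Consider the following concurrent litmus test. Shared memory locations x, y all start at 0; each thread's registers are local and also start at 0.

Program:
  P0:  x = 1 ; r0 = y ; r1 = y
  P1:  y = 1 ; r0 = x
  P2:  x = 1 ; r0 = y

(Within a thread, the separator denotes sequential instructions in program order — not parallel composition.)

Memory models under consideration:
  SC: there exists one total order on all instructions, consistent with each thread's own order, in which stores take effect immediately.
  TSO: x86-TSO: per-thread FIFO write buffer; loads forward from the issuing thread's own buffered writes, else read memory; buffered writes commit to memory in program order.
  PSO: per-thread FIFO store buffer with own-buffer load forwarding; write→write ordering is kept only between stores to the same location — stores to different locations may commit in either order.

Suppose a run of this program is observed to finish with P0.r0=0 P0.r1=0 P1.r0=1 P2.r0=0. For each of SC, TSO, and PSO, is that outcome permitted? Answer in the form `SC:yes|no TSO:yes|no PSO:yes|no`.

outcome vector order: (P0.r0,P0.r1,P1.r0,P2.r0)
SC: 7 outcomes — {<0 0 1 0>; <0 0 1 1>; <0 1 1 0>; <0 1 1 1>; <1 1 0 1>; <1 1 1 0>; <1 1 1 1>}
TSO: 12 outcomes — {<0 0 0 0>; <0 0 0 1>; <0 0 1 0>; <0 0 1 1>; <0 1 0 0>; <0 1 0 1>; <0 1 1 0>; <0 1 1 1>; <1 1 0 0>; <1 1 0 1>; <1 1 1 0>; <1 1 1 1>}
PSO: 12 outcomes — {<0 0 0 0>; <0 0 0 1>; <0 0 1 0>; <0 0 1 1>; <0 1 0 0>; <0 1 0 1>; <0 1 1 0>; <0 1 1 1>; <1 1 0 0>; <1 1 0 1>; <1 1 1 0>; <1 1 1 1>}
target <0 0 1 0> ∈ {SC,TSO,PSO}

SC:yes TSO:yes PSO:yes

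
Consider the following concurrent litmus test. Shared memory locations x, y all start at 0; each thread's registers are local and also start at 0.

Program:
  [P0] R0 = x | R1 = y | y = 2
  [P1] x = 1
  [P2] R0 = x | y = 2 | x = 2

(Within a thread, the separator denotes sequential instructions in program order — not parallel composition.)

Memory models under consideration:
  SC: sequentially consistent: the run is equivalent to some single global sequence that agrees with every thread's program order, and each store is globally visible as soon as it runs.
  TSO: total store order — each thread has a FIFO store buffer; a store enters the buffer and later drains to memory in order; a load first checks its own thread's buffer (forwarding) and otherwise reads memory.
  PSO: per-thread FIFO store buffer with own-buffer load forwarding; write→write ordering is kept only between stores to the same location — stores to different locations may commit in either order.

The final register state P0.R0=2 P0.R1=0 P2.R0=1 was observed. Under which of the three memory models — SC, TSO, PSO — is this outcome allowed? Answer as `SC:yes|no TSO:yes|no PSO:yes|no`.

outcome vector order: (P0.R0,P0.R1,P2.R0)
under SC → 0/0/0; 0/0/1; 0/2/0; 0/2/1; 1/0/0; 1/0/1; 1/2/0; 1/2/1; 2/2/0; 2/2/1
under TSO → 0/0/0; 0/0/1; 0/2/0; 0/2/1; 1/0/0; 1/0/1; 1/2/0; 1/2/1; 2/2/0; 2/2/1
under PSO → 0/0/0; 0/0/1; 0/2/0; 0/2/1; 1/0/0; 1/0/1; 1/2/0; 1/2/1; 2/0/0; 2/0/1; 2/2/0; 2/2/1
target 2/0/1 ∈ {PSO}

SC:no TSO:no PSO:yes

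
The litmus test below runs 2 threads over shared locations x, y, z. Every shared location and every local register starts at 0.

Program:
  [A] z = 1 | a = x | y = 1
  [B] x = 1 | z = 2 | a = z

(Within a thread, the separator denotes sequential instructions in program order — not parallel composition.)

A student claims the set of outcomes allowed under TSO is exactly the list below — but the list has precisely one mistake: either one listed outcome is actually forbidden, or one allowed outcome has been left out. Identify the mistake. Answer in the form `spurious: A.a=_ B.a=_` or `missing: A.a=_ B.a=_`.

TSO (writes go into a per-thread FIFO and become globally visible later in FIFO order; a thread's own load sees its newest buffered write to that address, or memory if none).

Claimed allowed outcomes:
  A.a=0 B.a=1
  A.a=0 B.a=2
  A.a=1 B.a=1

missing: A.a=1 B.a=2

outcome vector order: (A.a,B.a)
under TSO → 01; 02; 11; 12
TSO∖claimed = {12}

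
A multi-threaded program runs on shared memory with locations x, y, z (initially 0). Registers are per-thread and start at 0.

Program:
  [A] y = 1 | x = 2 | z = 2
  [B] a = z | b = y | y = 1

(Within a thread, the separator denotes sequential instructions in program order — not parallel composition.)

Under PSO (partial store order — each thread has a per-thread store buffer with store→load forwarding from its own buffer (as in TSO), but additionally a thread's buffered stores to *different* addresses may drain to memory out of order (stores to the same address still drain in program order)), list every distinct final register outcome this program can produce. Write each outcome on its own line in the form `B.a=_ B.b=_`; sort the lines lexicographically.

outcome vector order: (B.a,B.b)
|PSO outcomes| = 4

B.a=0 B.b=0
B.a=0 B.b=1
B.a=2 B.b=0
B.a=2 B.b=1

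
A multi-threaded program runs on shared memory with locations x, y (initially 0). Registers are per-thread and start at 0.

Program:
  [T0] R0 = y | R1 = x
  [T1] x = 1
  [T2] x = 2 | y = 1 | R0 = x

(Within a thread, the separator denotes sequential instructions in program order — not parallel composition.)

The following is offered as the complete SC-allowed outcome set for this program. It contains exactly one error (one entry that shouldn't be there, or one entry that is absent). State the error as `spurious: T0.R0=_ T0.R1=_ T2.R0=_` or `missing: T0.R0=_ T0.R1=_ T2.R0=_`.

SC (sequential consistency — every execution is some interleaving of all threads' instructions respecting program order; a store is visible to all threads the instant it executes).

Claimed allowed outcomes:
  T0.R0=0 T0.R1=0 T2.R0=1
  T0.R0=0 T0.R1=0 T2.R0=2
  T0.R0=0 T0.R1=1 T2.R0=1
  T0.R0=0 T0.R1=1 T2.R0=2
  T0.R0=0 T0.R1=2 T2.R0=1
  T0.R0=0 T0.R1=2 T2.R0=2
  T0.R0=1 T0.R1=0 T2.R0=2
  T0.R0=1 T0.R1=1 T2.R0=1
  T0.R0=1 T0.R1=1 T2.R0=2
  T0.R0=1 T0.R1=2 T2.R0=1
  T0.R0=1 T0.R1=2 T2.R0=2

outcome vector order: (T0.R0,T0.R1,T2.R0)
under SC → 0/0/1; 0/0/2; 0/1/1; 0/1/2; 0/2/1; 0/2/2; 1/1/1; 1/1/2; 1/2/1; 1/2/2
claimed∖SC = {1/0/2}

spurious: T0.R0=1 T0.R1=0 T2.R0=2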